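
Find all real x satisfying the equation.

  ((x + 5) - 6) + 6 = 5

Step 1. [((x + 5) - 6) + 6 = 5] subtract 6: x sits inside (… + 6), so sub: (x + 5) - 6 = -1.
Step 2. [(x + 5) - 6 = -1] 6 comes off first (add 6). So sub: x + 5 = 5.
Step 3. [x + 5 = 5] 5 comes off first (subtract 5). So sub: x = 0.

Answer: x ∈ {0}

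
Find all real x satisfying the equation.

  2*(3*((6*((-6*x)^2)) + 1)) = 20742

Step 1. [2*(3*((6*((-6*x)^2)) + 1)) = 20742] divide by the outer 2. So div: 3*((6*((-6*x)^2)) + 1) = 10371.
Step 2. [3*((6*((-6*x)^2)) + 1) = 10371] 3·(inner) — divide through by 3 ⇒ div: (6*((-6*x)^2)) + 1 = 3457.
Step 3. [(6*((-6*x)^2)) + 1 = 3457] the outer +1 inverts by subtracting 1. So sub: 6*((-6*x)^2) = 3456.
Step 4. [6*((-6*x)^2) = 3456] LHS = 6·(…); ÷6 both sides. So div: (-6*x)^2 = 576.
Step 5. [(-6*x)^2 = 576] 576 ≥ 0, LHS is (·)² — take ±√, so sqrt: -6*x = 24 or -24.
Step 6. [-6*x = 24 or -24] divide by the outer -6 ⇒ div: x = -4 or 4.

Answer: x ∈ {-4, 4}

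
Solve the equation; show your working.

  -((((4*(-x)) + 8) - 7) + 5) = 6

Step 1. [-((((4*(-x)) + 8) - 7) + 5) = 6] flip signs both sides ⇒ neg: (((4*(-x)) + 8) - 7) + 5 = -6.
Step 2. [(((4*(-x)) + 8) - 7) + 5 = -6] 5 comes off first (subtract 5) ⇒ sub: ((4*(-x)) + 8) - 7 = -11.
Step 3. [((4*(-x)) + 8) - 7 = -11] the outer -7 inverts by adding 7 ⇒ sub: (4*(-x)) + 8 = -4.
Step 4. [(4*(-x)) + 8 = -4] 4 divides every term; factor it out, so factor: (-x) + 2 = -1.
Step 5. [(-x) + 2 = -1] the outer +2 inverts by subtracting 2. So sub: -x = -3.
Step 6. [-x = -3] leading − — multiply by −1, so neg: x = 3.

Answer: x ∈ {3}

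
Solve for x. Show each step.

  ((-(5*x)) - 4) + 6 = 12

Step 1. [((-(5*x)) - 4) + 6 = 12] 6 comes off first (subtract 6) ⇒ sub: (-(5*x)) - 4 = 6.
Step 2. [(-(5*x)) - 4 = 6] add 4: x sits inside (… - 4), so sub: -(5*x) = 10.
Step 3. [-(5*x) = 10] LHS negated; negate both sides. So neg: 5*x = -10.
Step 4. [5*x = -10] 5·(inner) — divide through by 5, so div: x = -2.

Answer: x ∈ {-2}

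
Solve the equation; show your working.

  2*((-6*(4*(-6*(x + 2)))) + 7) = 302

Step 1. [2*((-6*(4*(-6*(x + 2)))) + 7) = 302] LHS = 2·(…); ÷2 both sides, so div: (-6*(4*(-6*(x + 2)))) + 7 = 151.
Step 2. [(-6*(4*(-6*(x + 2)))) + 7 = 151] +7 is outermost — subtract 7 both sides ⇒ sub: -6*(4*(-6*(x + 2))) = 144.
Step 3. [-6*(4*(-6*(x + 2))) = 144] leading coefficient -6: divide by -6. So div: 4*(-6*(x + 2)) = -24.
Step 4. [4*(-6*(x + 2)) = -24] 4·(inner) — divide through by 4 ⇒ div: -6*(x + 2) = -6.
Step 5. [-6*(x + 2) = -6] -6 out front; divide by -6, so div: x + 2 = 1.
Step 6. [x + 2 = 1] +2 is outermost — subtract 2 both sides ⇒ sub: x = -1.

Answer: x ∈ {-1}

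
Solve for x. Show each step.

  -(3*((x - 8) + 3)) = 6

Step 1. [-(3*((x - 8) + 3)) = 6] leading − — multiply by −1, so neg: 3*((x - 8) + 3) = -6.
Step 2. [3*((x - 8) + 3) = -6] divide by the outer 3 ⇒ div: (x - 8) + 3 = -2.
Step 3. [(x - 8) + 3 = -2] 3 comes off first (subtract 3). So sub: x - 8 = -5.
Step 4. [x - 8 = -5] 8 comes off first (add 8), so sub: x = 3.

Answer: x ∈ {3}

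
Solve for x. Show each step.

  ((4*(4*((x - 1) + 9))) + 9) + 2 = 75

Step 1. [((4*(4*((x - 1) + 9))) + 9) + 2 = 75] the outer +2 inverts by subtracting 2. So sub: (4*(4*((x - 1) + 9))) + 9 = 73.
Step 2. [(4*(4*((x - 1) + 9))) + 9 = 73] peel the +9: subtract 9 from each side, so sub: 4*(4*((x - 1) + 9)) = 64.
Step 3. [4*(4*((x - 1) + 9)) = 64] LHS = 4·(…); ÷4 both sides. So div: 4*((x - 1) + 9) = 16.
Step 4. [4*((x - 1) + 9) = 16] 4 out front; divide by 4 ⇒ div: (x - 1) + 9 = 4.
Step 5. [(x - 1) + 9 = 4] 9 comes off first (subtract 9), so sub: x - 1 = -5.
Step 6. [x - 1 = -5] 1 comes off first (add 1) ⇒ sub: x = -4.

Answer: x ∈ {-4}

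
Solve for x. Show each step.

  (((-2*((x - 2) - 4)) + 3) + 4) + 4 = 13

Step 1. [(((-2*((x - 2) - 4)) + 3) + 4) + 4 = 13] +4 is outermost — subtract 4 both sides. So sub: ((-2*((x - 2) - 4)) + 3) + 4 = 9.
Step 2. [((-2*((x - 2) - 4)) + 3) + 4 = 9] the outer +4 inverts by subtracting 4. So sub: (-2*((x - 2) - 4)) + 3 = 5.
Step 3. [(-2*((x - 2) - 4)) + 3 = 5] subtract 3: x sits inside (… + 3). So sub: -2*((x - 2) - 4) = 2.
Step 4. [-2*((x - 2) - 4) = 2] divide by the outer -2 ⇒ div: (x - 2) - 4 = -1.
Step 5. [(x - 2) - 4 = -1] the outer -4 inverts by adding 4, so sub: x - 2 = 3.
Step 6. [x - 2 = 3] -2 is outermost — add 2 both sides, so sub: x = 5.

Answer: x ∈ {5}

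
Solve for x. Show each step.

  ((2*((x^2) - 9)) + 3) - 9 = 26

Step 1. [((2*((x^2) - 9)) + 3) - 9 = 26] the outer -9 inverts by adding 9. So sub: (2*((x^2) - 9)) + 3 = 35.
Step 2. [(2*((x^2) - 9)) + 3 = 35] the outer +3 inverts by subtracting 3 ⇒ sub: 2*((x^2) - 9) = 32.
Step 3. [2*((x^2) - 9) = 32] leading coefficient 2: divide by 2. So div: (x^2) - 9 = 16.
Step 4. [(x^2) - 9 = 16] -9 is outermost — add 9 both sides. So sub: x^2 = 25.
Step 5. [x^2 = 25] √ both sides: 25 ≥ 0 gives two branches ⇒ sqrt: x = 5 or -5.

Answer: x ∈ {-5, 5}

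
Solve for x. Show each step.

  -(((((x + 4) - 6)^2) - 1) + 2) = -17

Step 1. [-(((((x + 4) - 6)^2) - 1) + 2) = -17] flip signs both sides ⇒ neg: ((((x + 4) - 6)^2) - 1) + 2 = 17.
Step 2. [((((x + 4) - 6)^2) - 1) + 2 = 17] subtract 2: x sits inside (… + 2). So sub: (((x + 4) - 6)^2) - 1 = 15.
Step 3. [(((x + 4) - 6)^2) - 1 = 15] peel the -1: add 1 from each side ⇒ sub: ((x + 4) - 6)^2 = 16.
Step 4. [((x + 4) - 6)^2 = 16] √ both sides: 16 ≥ 0 gives two branches ⇒ sqrt: (x + 4) - 6 = 4 or -4.
Step 5. [(x + 4) - 6 = 4 or -4] the outer -6 inverts by adding 6, so sub: x + 4 = 10 or 2.
Step 6. [x + 4 = 10 or 2] peel the +4: subtract 4 from each side ⇒ sub: x = 6 or -2.

Answer: x ∈ {-2, 6}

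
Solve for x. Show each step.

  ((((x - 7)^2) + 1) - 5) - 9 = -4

Step 1. [((((x - 7)^2) + 1) - 5) - 9 = -4] 9 comes off first (add 9). So sub: (((x - 7)^2) + 1) - 5 = 5.
Step 2. [(((x - 7)^2) + 1) - 5 = 5] 5 comes off first (add 5). So sub: ((x - 7)^2) + 1 = 10.
Step 3. [((x - 7)^2) + 1 = 10] subtract 1: x sits inside (… + 1) ⇒ sub: (x - 7)^2 = 9.
Step 4. [(x - 7)^2 = 9] LHS squared, RHS 9 ≥ 0: apply √ (±). So sqrt: x - 7 = 3 or -3.
Step 5. [x - 7 = 3 or -3] the outer -7 inverts by adding 7. So sub: x = 10 or 4.

Answer: x ∈ {4, 10}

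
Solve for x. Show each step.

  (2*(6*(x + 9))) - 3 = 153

Step 1. [(2*(6*(x + 9))) - 3 = 153] the outer -3 inverts by adding 3. So sub: 2*(6*(x + 9)) = 156.
Step 2. [2*(6*(x + 9)) = 156] LHS = 2·(…); ÷2 both sides. So div: 6*(x + 9) = 78.
Step 3. [6*(x + 9) = 78] divide by the outer 6 ⇒ div: x + 9 = 13.
Step 4. [x + 9 = 13] peel the +9: subtract 9 from each side, so sub: x = 4.

Answer: x ∈ {4}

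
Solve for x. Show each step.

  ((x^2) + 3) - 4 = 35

Step 1. [((x^2) + 3) - 4 = 35] the outer -4 inverts by adding 4 ⇒ sub: (x^2) + 3 = 39.
Step 2. [(x^2) + 3 = 39] peel the +3: subtract 3 from each side. So sub: x^2 = 36.
Step 3. [x^2 = 36] 36 ≥ 0, LHS is (·)² — take ±√, so sqrt: x = 6 or -6.

Answer: x ∈ {-6, 6}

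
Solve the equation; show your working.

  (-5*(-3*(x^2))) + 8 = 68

Step 1. [(-5*(-3*(x^2))) + 8 = 68] the outer +8 inverts by subtracting 8, so sub: -5*(-3*(x^2)) = 60.
Step 2. [-5*(-3*(x^2)) = 60] -5·(inner) — divide through by -5 ⇒ div: -3*(x^2) = -12.
Step 3. [-3*(x^2) = -12] leading coefficient -3: divide by -3 ⇒ div: x^2 = 4.
Step 4. [x^2 = 4] √ both sides: 4 ≥ 0 gives two branches. So sqrt: x = 2 or -2.

Answer: x ∈ {-2, 2}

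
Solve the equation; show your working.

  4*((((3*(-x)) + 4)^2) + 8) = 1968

Step 1. [4*((((3*(-x)) + 4)^2) + 8) = 1968] 4·(inner) — divide through by 4. So div: (((3*(-x)) + 4)^2) + 8 = 492.
Step 2. [(((3*(-x)) + 4)^2) + 8 = 492] peel the +8: subtract 8 from each side, so sub: ((3*(-x)) + 4)^2 = 484.
Step 3. [((3*(-x)) + 4)^2 = 484] LHS squared, RHS 484 ≥ 0: apply √ (±), so sqrt: (3*(-x)) + 4 = 22 or -22.
Step 4. [(3*(-x)) + 4 = 22 or -22] 4 comes off first (subtract 4). So sub: 3*(-x) = 18 or -26.
Step 5. [3*(-x) = 18 or -26] leading coefficient 3: divide by 3. So div: -x = 6 or -26/3.
Step 6. [-x = 6 or -26/3] leading − — multiply by −1 ⇒ neg: x = -6 or 26/3.

Answer: x ∈ {-6, 26/3}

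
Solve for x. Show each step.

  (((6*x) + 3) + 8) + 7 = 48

Step 1. [(((6*x) + 3) + 8) + 7 = 48] the outer +7 inverts by subtracting 7. So sub: ((6*x) + 3) + 8 = 41.
Step 2. [((6*x) + 3) + 8 = 41] subtract 8: x sits inside (… + 8), so sub: (6*x) + 3 = 33.
Step 3. [(6*x) + 3 = 33] peel the +3: subtract 3 from each side. So sub: 6*x = 30.
Step 4. [6*x = 30] 6·(inner) — divide through by 6, so div: x = 5.

Answer: x ∈ {5}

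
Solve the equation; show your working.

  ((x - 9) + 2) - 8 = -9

Step 1. [((x - 9) + 2) - 8 = -9] add 8: x sits inside (… - 8), so sub: (x - 9) + 2 = -1.
Step 2. [(x - 9) + 2 = -1] peel the +2: subtract 2 from each side ⇒ sub: x - 9 = -3.
Step 3. [x - 9 = -3] -9 is outermost — add 9 both sides, so sub: x = 6.

Answer: x ∈ {6}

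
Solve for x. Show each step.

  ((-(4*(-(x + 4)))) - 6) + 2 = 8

Step 1. [((-(4*(-(x + 4)))) - 6) + 2 = 8] the outer +2 inverts by subtracting 2. So sub: (-(4*(-(x + 4)))) - 6 = 6.
Step 2. [(-(4*(-(x + 4)))) - 6 = 6] 6 comes off first (add 6), so sub: -(4*(-(x + 4))) = 12.
Step 3. [-(4*(-(x + 4))) = 12] flip signs both sides ⇒ neg: 4*(-(x + 4)) = -12.
Step 4. [4*(-(x + 4)) = -12] LHS = 4·(…); ÷4 both sides ⇒ div: -(x + 4) = -3.
Step 5. [-(x + 4) = -3] LHS negated; negate both sides ⇒ neg: x + 4 = 3.
Step 6. [x + 4 = 3] 4 comes off first (subtract 4) ⇒ sub: x = -1.

Answer: x ∈ {-1}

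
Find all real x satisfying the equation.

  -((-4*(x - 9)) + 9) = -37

Step 1. [-((-4*(x - 9)) + 9) = -37] LHS negated; negate both sides, so neg: (-4*(x - 9)) + 9 = 37.
Step 2. [(-4*(x - 9)) + 9 = 37] the outer +9 inverts by subtracting 9, so sub: -4*(x - 9) = 28.
Step 3. [-4*(x - 9) = 28] leading coefficient -4: divide by -4 ⇒ div: x - 9 = -7.
Step 4. [x - 9 = -7] the outer -9 inverts by adding 9, so sub: x = 2.

Answer: x ∈ {2}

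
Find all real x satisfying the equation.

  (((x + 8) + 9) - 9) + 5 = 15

Step 1. [(((x + 8) + 9) - 9) + 5 = 15] peel the +5: subtract 5 from each side, so sub: ((x + 8) + 9) - 9 = 10.
Step 2. [((x + 8) + 9) - 9 = 10] add 9: x sits inside (… - 9). So sub: (x + 8) + 9 = 19.
Step 3. [(x + 8) + 9 = 19] the outer +9 inverts by subtracting 9, so sub: x + 8 = 10.
Step 4. [x + 8 = 10] subtract 8: x sits inside (… + 8), so sub: x = 2.

Answer: x ∈ {2}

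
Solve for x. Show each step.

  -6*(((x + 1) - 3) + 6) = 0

Step 1. [-6*(((x + 1) - 3) + 6) = 0] LHS = -6·(…); ÷-6 both sides ⇒ div: ((x + 1) - 3) + 6 = 0.
Step 2. [((x + 1) - 3) + 6 = 0] +6 is outermost — subtract 6 both sides. So sub: (x + 1) - 3 = -6.
Step 3. [(x + 1) - 3 = -6] 3 comes off first (add 3), so sub: x + 1 = -3.
Step 4. [x + 1 = -3] peel the +1: subtract 1 from each side, so sub: x = -4.

Answer: x ∈ {-4}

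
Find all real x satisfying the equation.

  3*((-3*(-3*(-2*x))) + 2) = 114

Step 1. [3*((-3*(-3*(-2*x))) + 2) = 114] leading coefficient 3: divide by 3, so div: (-3*(-3*(-2*x))) + 2 = 38.
Step 2. [(-3*(-3*(-2*x))) + 2 = 38] +2 is outermost — subtract 2 both sides ⇒ sub: -3*(-3*(-2*x)) = 36.
Step 3. [-3*(-3*(-2*x)) = 36] divide by the outer -3, so div: -3*(-2*x) = -12.
Step 4. [-3*(-2*x) = -12] divide by the outer -3 ⇒ div: -2*x = 4.
Step 5. [-2*x = 4] -2·(inner) — divide through by -2 ⇒ div: x = -2.

Answer: x ∈ {-2}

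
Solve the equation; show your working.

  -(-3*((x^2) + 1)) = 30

Step 1. [-(-3*((x^2) + 1)) = 30] flip signs both sides. So neg: -3*((x^2) + 1) = -30.
Step 2. [-3*((x^2) + 1) = -30] -3 out front; divide by -3, so div: (x^2) + 1 = 10.
Step 3. [(x^2) + 1 = 10] 1 comes off first (subtract 1), so sub: x^2 = 9.
Step 4. [x^2 = 9] LHS squared, RHS 9 ≥ 0: apply √ (±), so sqrt: x = 3 or -3.

Answer: x ∈ {-3, 3}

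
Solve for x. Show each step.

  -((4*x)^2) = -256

Step 1. [-((4*x)^2) = -256] LHS negated; negate both sides ⇒ neg: (4*x)^2 = 256.
Step 2. [(4*x)^2 = 256] √ both sides: 256 ≥ 0 gives two branches ⇒ sqrt: 4*x = 16 or -16.
Step 3. [4*x = 16 or -16] 4 out front; divide by 4. So div: x = 4 or -4.

Answer: x ∈ {-4, 4}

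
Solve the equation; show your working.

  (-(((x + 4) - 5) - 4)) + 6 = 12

Step 1. [(-(((x + 4) - 5) - 4)) + 6 = 12] subtract 6: x sits inside (… + 6), so sub: -(((x + 4) - 5) - 4) = 6.
Step 2. [-(((x + 4) - 5) - 4) = 6] flip signs both sides, so neg: ((x + 4) - 5) - 4 = -6.
Step 3. [((x + 4) - 5) - 4 = -6] 4 comes off first (add 4) ⇒ sub: (x + 4) - 5 = -2.
Step 4. [(x + 4) - 5 = -2] peel the -5: add 5 from each side ⇒ sub: x + 4 = 3.
Step 5. [x + 4 = 3] 4 comes off first (subtract 4) ⇒ sub: x = -1.

Answer: x ∈ {-1}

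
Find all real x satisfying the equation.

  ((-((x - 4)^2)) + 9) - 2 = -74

Step 1. [((-((x - 4)^2)) + 9) - 2 = -74] the outer -2 inverts by adding 2 ⇒ sub: (-((x - 4)^2)) + 9 = -72.
Step 2. [(-((x - 4)^2)) + 9 = -72] +9 is outermost — subtract 9 both sides ⇒ sub: -((x - 4)^2) = -81.
Step 3. [-((x - 4)^2) = -81] leading − — multiply by −1, so neg: (x - 4)^2 = 81.
Step 4. [(x - 4)^2 = 81] √ both sides: 81 ≥ 0 gives two branches, so sqrt: x - 4 = 9 or -9.
Step 5. [x - 4 = 9 or -9] the outer -4 inverts by adding 4, so sub: x = 13 or -5.

Answer: x ∈ {-5, 13}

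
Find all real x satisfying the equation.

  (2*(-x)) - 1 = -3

Step 1. [(2*(-x)) - 1 = -3] peel the -1: add 1 from each side ⇒ sub: 2*(-x) = -2.
Step 2. [2*(-x) = -2] LHS = 2·(…); ÷2 both sides, so div: -x = -1.
Step 3. [-x = -1] flip signs both sides. So neg: x = 1.

Answer: x ∈ {1}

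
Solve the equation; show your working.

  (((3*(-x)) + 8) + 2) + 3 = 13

Step 1. [(((3*(-x)) + 8) + 2) + 3 = 13] 3 comes off first (subtract 3) ⇒ sub: ((3*(-x)) + 8) + 2 = 10.
Step 2. [((3*(-x)) + 8) + 2 = 10] 2 comes off first (subtract 2) ⇒ sub: (3*(-x)) + 8 = 8.
Step 3. [(3*(-x)) + 8 = 8] 8 comes off first (subtract 8). So sub: 3*(-x) = 0.
Step 4. [3*(-x) = 0] 3·(inner) — divide through by 3, so div: -x = 0.
Step 5. [-x = 0] leading − — multiply by −1 ⇒ neg: x = 0.

Answer: x ∈ {0}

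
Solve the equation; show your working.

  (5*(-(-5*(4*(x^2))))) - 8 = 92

Step 1. [(5*(-(-5*(4*(x^2))))) - 8 = 92] -8 is outermost — add 8 both sides ⇒ sub: 5*(-(-5*(4*(x^2)))) = 100.
Step 2. [5*(-(-5*(4*(x^2)))) = 100] 5 out front; divide by 5, so div: -(-5*(4*(x^2))) = 20.
Step 3. [-(-5*(4*(x^2))) = 20] LHS negated; negate both sides. So neg: -5*(4*(x^2)) = -20.
Step 4. [-5*(4*(x^2)) = -20] divide by the outer -5. So div: 4*(x^2) = 4.
Step 5. [4*(x^2) = 4] 4 out front; divide by 4. So div: x^2 = 1.
Step 6. [x^2 = 1] √ both sides: 1 ≥ 0 gives two branches. So sqrt: x = 1 or -1.

Answer: x ∈ {-1, 1}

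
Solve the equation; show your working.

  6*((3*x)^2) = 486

Step 1. [6*((3*x)^2) = 486] LHS = 6·(…); ÷6 both sides. So div: (3*x)^2 = 81.
Step 2. [(3*x)^2 = 81] √ both sides: 81 ≥ 0 gives two branches. So sqrt: 3*x = 9 or -9.
Step 3. [3*x = 9 or -9] leading coefficient 3: divide by 3 ⇒ div: x = 3 or -3.

Answer: x ∈ {-3, 3}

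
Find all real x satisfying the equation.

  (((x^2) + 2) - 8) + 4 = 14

Step 1. [(((x^2) + 2) - 8) + 4 = 14] peel the +4: subtract 4 from each side. So sub: ((x^2) + 2) - 8 = 10.
Step 2. [((x^2) + 2) - 8 = 10] the outer -8 inverts by adding 8 ⇒ sub: (x^2) + 2 = 18.
Step 3. [(x^2) + 2 = 18] +2 is outermost — subtract 2 both sides. So sub: x^2 = 16.
Step 4. [x^2 = 16] √ both sides: 16 ≥ 0 gives two branches. So sqrt: x = 4 or -4.

Answer: x ∈ {-4, 4}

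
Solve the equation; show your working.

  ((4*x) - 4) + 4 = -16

Step 1. [((4*x) - 4) + 4 = -16] subtract 4: x sits inside (… + 4) ⇒ sub: (4*x) - 4 = -20.
Step 2. [(4*x) - 4 = -20] the outer -4 inverts by adding 4. So sub: 4*x = -16.
Step 3. [4*x = -16] divide by the outer 4, so div: x = -4.

Answer: x ∈ {-4}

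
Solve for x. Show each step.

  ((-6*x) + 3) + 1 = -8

Step 1. [((-6*x) + 3) + 1 = -8] +1 is outermost — subtract 1 both sides. So sub: (-6*x) + 3 = -9.
Step 2. [(-6*x) + 3 = -9] peel the +3: subtract 3 from each side, so sub: -6*x = -12.
Step 3. [-6*x = -12] leading coefficient -6: divide by -6, so div: x = 2.

Answer: x ∈ {2}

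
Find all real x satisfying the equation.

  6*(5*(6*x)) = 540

Step 1. [6*(5*(6*x)) = 540] LHS = 6·(…); ÷6 both sides, so div: 5*(6*x) = 90.
Step 2. [5*(6*x) = 90] 5 out front; divide by 5. So div: 6*x = 18.
Step 3. [6*x = 18] 6 out front; divide by 6, so div: x = 3.

Answer: x ∈ {3}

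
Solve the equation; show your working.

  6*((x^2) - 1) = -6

Step 1. [6*((x^2) - 1) = -6] divide by the outer 6 ⇒ div: (x^2) - 1 = -1.
Step 2. [(x^2) - 1 = -1] 1 comes off first (add 1), so sub: x^2 = 0.
Step 3. [x^2 = 0] LHS squared, RHS 0 ≥ 0: apply √ (±) ⇒ sqrt: x = 0.

Answer: x ∈ {0}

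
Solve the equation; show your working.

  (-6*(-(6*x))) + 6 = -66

Step 1. [(-6*(-(6*x))) + 6 = -66] the outer +6 inverts by subtracting 6. So sub: -6*(-(6*x)) = -72.
Step 2. [-6*(-(6*x)) = -72] -6·(inner) — divide through by -6. So div: -(6*x) = 12.
Step 3. [-(6*x) = 12] LHS negated; negate both sides, so neg: 6*x = -12.
Step 4. [6*x = -12] 6·(inner) — divide through by 6, so div: x = -2.

Answer: x ∈ {-2}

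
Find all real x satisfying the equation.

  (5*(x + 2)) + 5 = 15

Step 1. [(5*(x + 2)) + 5 = 15] peel the +5: subtract 5 from each side ⇒ sub: 5*(x + 2) = 10.
Step 2. [5*(x + 2) = 10] LHS = 5·(…); ÷5 both sides, so div: x + 2 = 2.
Step 3. [x + 2 = 2] +2 is outermost — subtract 2 both sides, so sub: x = 0.

Answer: x ∈ {0}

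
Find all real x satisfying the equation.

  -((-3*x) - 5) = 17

Step 1. [-((-3*x) - 5) = 17] flip signs both sides. So neg: (-3*x) - 5 = -17.
Step 2. [(-3*x) - 5 = -17] peel the -5: add 5 from each side ⇒ sub: -3*x = -12.
Step 3. [-3*x = -12] -3·(inner) — divide through by -3, so div: x = 4.

Answer: x ∈ {4}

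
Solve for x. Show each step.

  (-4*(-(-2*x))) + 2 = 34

Step 1. [(-4*(-(-2*x))) + 2 = 34] the outer +2 inverts by subtracting 2 ⇒ sub: -4*(-(-2*x)) = 32.
Step 2. [-4*(-(-2*x)) = 32] -4 out front; divide by -4 ⇒ div: -(-2*x) = -8.
Step 3. [-(-2*x) = -8] flip signs both sides ⇒ neg: -2*x = 8.
Step 4. [-2*x = 8] -2 out front; divide by -2. So div: x = -4.

Answer: x ∈ {-4}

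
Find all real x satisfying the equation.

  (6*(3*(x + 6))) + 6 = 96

Step 1. [(6*(3*(x + 6))) + 6 = 96] peel the +6: subtract 6 from each side, so sub: 6*(3*(x + 6)) = 90.
Step 2. [6*(3*(x + 6)) = 90] 6 out front; divide by 6, so div: 3*(x + 6) = 15.
Step 3. [3*(x + 6) = 15] 3·(inner) — divide through by 3 ⇒ div: x + 6 = 5.
Step 4. [x + 6 = 5] the outer +6 inverts by subtracting 6 ⇒ sub: x = -1.

Answer: x ∈ {-1}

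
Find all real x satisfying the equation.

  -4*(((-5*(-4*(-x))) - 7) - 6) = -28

Step 1. [-4*(((-5*(-4*(-x))) - 7) - 6) = -28] -4 out front; divide by -4. So div: ((-5*(-4*(-x))) - 7) - 6 = 7.
Step 2. [((-5*(-4*(-x))) - 7) - 6 = 7] add 6: x sits inside (… - 6), so sub: (-5*(-4*(-x))) - 7 = 13.
Step 3. [(-5*(-4*(-x))) - 7 = 13] peel the -7: add 7 from each side. So sub: -5*(-4*(-x)) = 20.
Step 4. [-5*(-4*(-x)) = 20] LHS = -5·(…); ÷-5 both sides. So div: -4*(-x) = -4.
Step 5. [-4*(-x) = -4] divide by the outer -4. So div: -x = 1.
Step 6. [-x = 1] flip signs both sides. So neg: x = -1.

Answer: x ∈ {-1}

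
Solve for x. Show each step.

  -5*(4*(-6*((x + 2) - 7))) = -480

Step 1. [-5*(4*(-6*((x + 2) - 7))) = -480] -5·(inner) — divide through by -5. So div: 4*(-6*((x + 2) - 7)) = 96.
Step 2. [4*(-6*((x + 2) - 7)) = 96] 4 out front; divide by 4 ⇒ div: -6*((x + 2) - 7) = 24.
Step 3. [-6*((x + 2) - 7) = 24] -6 out front; divide by -6. So div: (x + 2) - 7 = -4.
Step 4. [(x + 2) - 7 = -4] add 7: x sits inside (… - 7). So sub: x + 2 = 3.
Step 5. [x + 2 = 3] the outer +2 inverts by subtracting 2, so sub: x = 1.

Answer: x ∈ {1}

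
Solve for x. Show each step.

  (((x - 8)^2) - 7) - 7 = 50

Step 1. [(((x - 8)^2) - 7) - 7 = 50] add 7: x sits inside (… - 7) ⇒ sub: ((x - 8)^2) - 7 = 57.
Step 2. [((x - 8)^2) - 7 = 57] add 7: x sits inside (… - 7) ⇒ sub: (x - 8)^2 = 64.
Step 3. [(x - 8)^2 = 64] LHS squared, RHS 64 ≥ 0: apply √ (±) ⇒ sqrt: x - 8 = 8 or -8.
Step 4. [x - 8 = 8 or -8] the outer -8 inverts by adding 8 ⇒ sub: x = 16 or 0.

Answer: x ∈ {0, 16}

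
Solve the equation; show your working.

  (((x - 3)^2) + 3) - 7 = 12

Step 1. [(((x - 3)^2) + 3) - 7 = 12] the outer -7 inverts by adding 7, so sub: ((x - 3)^2) + 3 = 19.
Step 2. [((x - 3)^2) + 3 = 19] subtract 3: x sits inside (… + 3). So sub: (x - 3)^2 = 16.
Step 3. [(x - 3)^2 = 16] √ both sides: 16 ≥ 0 gives two branches ⇒ sqrt: x - 3 = 4 or -4.
Step 4. [x - 3 = 4 or -4] -3 is outermost — add 3 both sides ⇒ sub: x = 7 or -1.

Answer: x ∈ {-1, 7}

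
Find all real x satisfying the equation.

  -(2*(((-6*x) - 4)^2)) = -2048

Step 1. [-(2*(((-6*x) - 4)^2)) = -2048] flip signs both sides. So neg: 2*(((-6*x) - 4)^2) = 2048.
Step 2. [2*(((-6*x) - 4)^2) = 2048] 2·(inner) — divide through by 2 ⇒ div: ((-6*x) - 4)^2 = 1024.
Step 3. [((-6*x) - 4)^2 = 1024] 1024 ≥ 0, LHS is (·)² — take ±√ ⇒ sqrt: (-6*x) - 4 = 32 or -32.
Step 4. [(-6*x) - 4 = 32 or -32] 4 comes off first (add 4) ⇒ sub: -6*x = 36 or -28.
Step 5. [-6*x = 36 or -28] -6 out front; divide by -6 ⇒ div: x = -6 or 14/3.

Answer: x ∈ {-6, 14/3}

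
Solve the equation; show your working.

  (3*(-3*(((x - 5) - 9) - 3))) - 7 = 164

Step 1. [(3*(-3*(((x - 5) - 9) - 3))) - 7 = 164] add 7: x sits inside (… - 7), so sub: 3*(-3*(((x - 5) - 9) - 3)) = 171.
Step 2. [3*(-3*(((x - 5) - 9) - 3)) = 171] leading coefficient 3: divide by 3, so div: -3*(((x - 5) - 9) - 3) = 57.
Step 3. [-3*(((x - 5) - 9) - 3) = 57] LHS = -3·(…); ÷-3 both sides, so div: ((x - 5) - 9) - 3 = -19.
Step 4. [((x - 5) - 9) - 3 = -19] -3 is outermost — add 3 both sides ⇒ sub: (x - 5) - 9 = -16.
Step 5. [(x - 5) - 9 = -16] -9 is outermost — add 9 both sides. So sub: x - 5 = -7.
Step 6. [x - 5 = -7] -5 is outermost — add 5 both sides ⇒ sub: x = -2.

Answer: x ∈ {-2}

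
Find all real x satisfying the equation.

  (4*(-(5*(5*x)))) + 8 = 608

Step 1. [(4*(-(5*(5*x)))) + 8 = 608] +8 is outermost — subtract 8 both sides ⇒ sub: 4*(-(5*(5*x))) = 600.
Step 2. [4*(-(5*(5*x))) = 600] leading coefficient 4: divide by 4, so div: -(5*(5*x)) = 150.
Step 3. [-(5*(5*x)) = 150] LHS negated; negate both sides ⇒ neg: 5*(5*x) = -150.
Step 4. [5*(5*x) = -150] LHS = 5·(…); ÷5 both sides, so div: 5*x = -30.
Step 5. [5*x = -30] 5 out front; divide by 5. So div: x = -6.

Answer: x ∈ {-6}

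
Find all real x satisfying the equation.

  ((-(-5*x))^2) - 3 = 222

Step 1. [((-(-5*x))^2) - 3 = 222] peel the -3: add 3 from each side, so sub: (-(-5*x))^2 = 225.
Step 2. [(-(-5*x))^2 = 225] √ both sides: 225 ≥ 0 gives two branches. So sqrt: -(-5*x) = 15 or -15.
Step 3. [-(-5*x) = 15 or -15] leading − — multiply by −1 ⇒ neg: -5*x = -15 or 15.
Step 4. [-5*x = -15 or 15] divide by the outer -5, so div: x = 3 or -3.

Answer: x ∈ {-3, 3}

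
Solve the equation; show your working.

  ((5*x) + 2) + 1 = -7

Step 1. [((5*x) + 2) + 1 = -7] 1 comes off first (subtract 1). So sub: (5*x) + 2 = -8.
Step 2. [(5*x) + 2 = -8] subtract 2: x sits inside (… + 2). So sub: 5*x = -10.
Step 3. [5*x = -10] 5·(inner) — divide through by 5 ⇒ div: x = -2.

Answer: x ∈ {-2}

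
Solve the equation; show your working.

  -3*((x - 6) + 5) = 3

Step 1. [-3*((x - 6) + 5) = 3] leading coefficient -3: divide by -3, so div: (x - 6) + 5 = -1.
Step 2. [(x - 6) + 5 = -1] subtract 5: x sits inside (… + 5) ⇒ sub: x - 6 = -6.
Step 3. [x - 6 = -6] peel the -6: add 6 from each side ⇒ sub: x = 0.

Answer: x ∈ {0}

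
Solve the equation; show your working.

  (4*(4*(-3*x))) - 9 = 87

Step 1. [(4*(4*(-3*x))) - 9 = 87] 9 comes off first (add 9) ⇒ sub: 4*(4*(-3*x)) = 96.
Step 2. [4*(4*(-3*x)) = 96] leading coefficient 4: divide by 4 ⇒ div: 4*(-3*x) = 24.
Step 3. [4*(-3*x) = 24] leading coefficient 4: divide by 4 ⇒ div: -3*x = 6.
Step 4. [-3*x = 6] divide by the outer -3. So div: x = -2.

Answer: x ∈ {-2}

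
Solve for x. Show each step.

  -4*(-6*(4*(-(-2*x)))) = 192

Step 1. [-4*(-6*(4*(-(-2*x)))) = 192] -4·(inner) — divide through by -4, so div: -6*(4*(-(-2*x))) = -48.
Step 2. [-6*(4*(-(-2*x))) = -48] leading coefficient -6: divide by -6 ⇒ div: 4*(-(-2*x)) = 8.
Step 3. [4*(-(-2*x)) = 8] 4·(inner) — divide through by 4. So div: -(-2*x) = 2.
Step 4. [-(-2*x) = 2] LHS negated; negate both sides ⇒ neg: -2*x = -2.
Step 5. [-2*x = -2] divide by the outer -2 ⇒ div: x = 1.

Answer: x ∈ {1}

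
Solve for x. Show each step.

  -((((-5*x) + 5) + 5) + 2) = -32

Step 1. [-((((-5*x) + 5) + 5) + 2) = -32] flip signs both sides ⇒ neg: (((-5*x) + 5) + 5) + 2 = 32.
Step 2. [(((-5*x) + 5) + 5) + 2 = 32] the outer +2 inverts by subtracting 2. So sub: ((-5*x) + 5) + 5 = 30.
Step 3. [((-5*x) + 5) + 5 = 30] subtract 5: x sits inside (… + 5), so sub: (-5*x) + 5 = 25.
Step 4. [(-5*x) + 5 = 25] common factor -5 (LHS and 25) — divide through. So factor: x - 1 = -5.
Step 5. [x - 1 = -5] 1 comes off first (add 1). So sub: x = -4.

Answer: x ∈ {-4}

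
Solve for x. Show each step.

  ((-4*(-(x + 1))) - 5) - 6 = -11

Step 1. [((-4*(-(x + 1))) - 5) - 6 = -11] -6 is outermost — add 6 both sides, so sub: (-4*(-(x + 1))) - 5 = -5.
Step 2. [(-4*(-(x + 1))) - 5 = -5] peel the -5: add 5 from each side, so sub: -4*(-(x + 1)) = 0.
Step 3. [-4*(-(x + 1)) = 0] -4·(inner) — divide through by -4 ⇒ div: -(x + 1) = 0.
Step 4. [-(x + 1) = 0] flip signs both sides, so neg: x + 1 = 0.
Step 5. [x + 1 = 0] peel the +1: subtract 1 from each side. So sub: x = -1.

Answer: x ∈ {-1}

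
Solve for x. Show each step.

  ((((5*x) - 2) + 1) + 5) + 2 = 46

Step 1. [((((5*x) - 2) + 1) + 5) + 2 = 46] peel the +2: subtract 2 from each side ⇒ sub: (((5*x) - 2) + 1) + 5 = 44.
Step 2. [(((5*x) - 2) + 1) + 5 = 44] +5 is outermost — subtract 5 both sides ⇒ sub: ((5*x) - 2) + 1 = 39.
Step 3. [((5*x) - 2) + 1 = 39] the outer +1 inverts by subtracting 1. So sub: (5*x) - 2 = 38.
Step 4. [(5*x) - 2 = 38] -2 is outermost — add 2 both sides, so sub: 5*x = 40.
Step 5. [5*x = 40] LHS = 5·(…); ÷5 both sides. So div: x = 8.

Answer: x ∈ {8}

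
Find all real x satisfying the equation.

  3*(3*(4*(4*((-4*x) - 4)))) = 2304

Step 1. [3*(3*(4*(4*((-4*x) - 4)))) = 2304] 3 out front; divide by 3 ⇒ div: 3*(4*(4*((-4*x) - 4))) = 768.
Step 2. [3*(4*(4*((-4*x) - 4))) = 768] leading coefficient 3: divide by 3 ⇒ div: 4*(4*((-4*x) - 4)) = 256.
Step 3. [4*(4*((-4*x) - 4)) = 256] 4·(inner) — divide through by 4 ⇒ div: 4*((-4*x) - 4) = 64.
Step 4. [4*((-4*x) - 4) = 64] LHS = 4·(…); ÷4 both sides. So div: (-4*x) - 4 = 16.
Step 5. [(-4*x) - 4 = 16] 4 comes off first (add 4) ⇒ sub: -4*x = 20.
Step 6. [-4*x = 20] -4 out front; divide by -4. So div: x = -5.

Answer: x ∈ {-5}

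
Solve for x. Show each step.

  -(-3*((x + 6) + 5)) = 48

Step 1. [-(-3*((x + 6) + 5)) = 48] LHS negated; negate both sides, so neg: -3*((x + 6) + 5) = -48.
Step 2. [-3*((x + 6) + 5) = -48] -3 out front; divide by -3. So div: (x + 6) + 5 = 16.
Step 3. [(x + 6) + 5 = 16] subtract 5: x sits inside (… + 5). So sub: x + 6 = 11.
Step 4. [x + 6 = 11] subtract 6: x sits inside (… + 6). So sub: x = 5.

Answer: x ∈ {5}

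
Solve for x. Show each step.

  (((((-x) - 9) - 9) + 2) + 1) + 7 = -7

Step 1. [(((((-x) - 9) - 9) + 2) + 1) + 7 = -7] subtract 7: x sits inside (… + 7) ⇒ sub: ((((-x) - 9) - 9) + 2) + 1 = -14.
Step 2. [((((-x) - 9) - 9) + 2) + 1 = -14] subtract 1: x sits inside (… + 1) ⇒ sub: (((-x) - 9) - 9) + 2 = -15.
Step 3. [(((-x) - 9) - 9) + 2 = -15] peel the +2: subtract 2 from each side. So sub: ((-x) - 9) - 9 = -17.
Step 4. [((-x) - 9) - 9 = -17] -9 is outermost — add 9 both sides, so sub: (-x) - 9 = -8.
Step 5. [(-x) - 9 = -8] peel the -9: add 9 from each side, so sub: -x = 1.
Step 6. [-x = 1] flip signs both sides ⇒ neg: x = -1.

Answer: x ∈ {-1}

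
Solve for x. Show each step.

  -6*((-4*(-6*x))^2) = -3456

Step 1. [-6*((-4*(-6*x))^2) = -3456] leading coefficient -6: divide by -6, so div: (-4*(-6*x))^2 = 576.
Step 2. [(-4*(-6*x))^2 = 576] 576 ≥ 0, LHS is (·)² — take ±√ ⇒ sqrt: -4*(-6*x) = 24 or -24.
Step 3. [-4*(-6*x) = 24 or -24] -4·(inner) — divide through by -4. So div: -6*x = -6 or 6.
Step 4. [-6*x = -6 or 6] divide by the outer -6, so div: x = 1 or -1.

Answer: x ∈ {-1, 1}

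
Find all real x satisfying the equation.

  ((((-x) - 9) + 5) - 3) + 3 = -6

Step 1. [((((-x) - 9) + 5) - 3) + 3 = -6] subtract 3: x sits inside (… + 3) ⇒ sub: (((-x) - 9) + 5) - 3 = -9.
Step 2. [(((-x) - 9) + 5) - 3 = -9] the outer -3 inverts by adding 3. So sub: ((-x) - 9) + 5 = -6.
Step 3. [((-x) - 9) + 5 = -6] subtract 5: x sits inside (… + 5) ⇒ sub: (-x) - 9 = -11.
Step 4. [(-x) - 9 = -11] peel the -9: add 9 from each side ⇒ sub: -x = -2.
Step 5. [-x = -2] flip signs both sides, so neg: x = 2.

Answer: x ∈ {2}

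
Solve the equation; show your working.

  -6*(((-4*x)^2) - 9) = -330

Step 1. [-6*(((-4*x)^2) - 9) = -330] -6·(inner) — divide through by -6 ⇒ div: ((-4*x)^2) - 9 = 55.
Step 2. [((-4*x)^2) - 9 = 55] -9 is outermost — add 9 both sides. So sub: (-4*x)^2 = 64.
Step 3. [(-4*x)^2 = 64] LHS squared, RHS 64 ≥ 0: apply √ (±), so sqrt: -4*x = 8 or -8.
Step 4. [-4*x = 8 or -8] -4·(inner) — divide through by -4. So div: x = -2 or 2.

Answer: x ∈ {-2, 2}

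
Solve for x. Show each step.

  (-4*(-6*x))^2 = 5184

Step 1. [(-4*(-6*x))^2 = 5184] 5184 ≥ 0, LHS is (·)² — take ±√. So sqrt: -4*(-6*x) = 72 or -72.
Step 2. [-4*(-6*x) = 72 or -72] LHS = -4·(…); ÷-4 both sides ⇒ div: -6*x = -18 or 18.
Step 3. [-6*x = -18 or 18] LHS = -6·(…); ÷-6 both sides ⇒ div: x = 3 or -3.

Answer: x ∈ {-3, 3}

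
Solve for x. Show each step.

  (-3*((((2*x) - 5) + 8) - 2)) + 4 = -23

Step 1. [(-3*((((2*x) - 5) + 8) - 2)) + 4 = -23] +4 is outermost — subtract 4 both sides, so sub: -3*((((2*x) - 5) + 8) - 2) = -27.
Step 2. [-3*((((2*x) - 5) + 8) - 2) = -27] -3 out front; divide by -3. So div: (((2*x) - 5) + 8) - 2 = 9.
Step 3. [(((2*x) - 5) + 8) - 2 = 9] the outer -2 inverts by adding 2. So sub: ((2*x) - 5) + 8 = 11.
Step 4. [((2*x) - 5) + 8 = 11] peel the +8: subtract 8 from each side. So sub: (2*x) - 5 = 3.
Step 5. [(2*x) - 5 = 3] 5 comes off first (add 5) ⇒ sub: 2*x = 8.
Step 6. [2*x = 8] LHS = 2·(…); ÷2 both sides, so div: x = 4.

Answer: x ∈ {4}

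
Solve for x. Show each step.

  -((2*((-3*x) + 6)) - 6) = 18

Step 1. [-((2*((-3*x) + 6)) - 6) = 18] LHS negated; negate both sides, so neg: (2*((-3*x) + 6)) - 6 = -18.
Step 2. [(2*((-3*x) + 6)) - 6 = -18] 2 | LHS and 2 | -18: pull 2 out. So factor: ((-3*x) + 6) - 3 = -9.
Step 3. [((-3*x) + 6) - 3 = -9] -3 is outermost — add 3 both sides. So sub: (-3*x) + 6 = -6.
Step 4. [(-3*x) + 6 = -6] common factor -3 (LHS and -6) — divide through. So factor: x - 2 = 2.
Step 5. [x - 2 = 2] -2 is outermost — add 2 both sides. So sub: x = 4.

Answer: x ∈ {4}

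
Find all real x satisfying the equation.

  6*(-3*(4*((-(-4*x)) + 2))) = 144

Step 1. [6*(-3*(4*((-(-4*x)) + 2))) = 144] LHS = 6·(…); ÷6 both sides. So div: -3*(4*((-(-4*x)) + 2)) = 24.
Step 2. [-3*(4*((-(-4*x)) + 2)) = 24] divide by the outer -3, so div: 4*((-(-4*x)) + 2) = -8.
Step 3. [4*((-(-4*x)) + 2) = -8] leading coefficient 4: divide by 4. So div: (-(-4*x)) + 2 = -2.
Step 4. [(-(-4*x)) + 2 = -2] subtract 2: x sits inside (… + 2), so sub: -(-4*x) = -4.
Step 5. [-(-4*x) = -4] flip signs both sides. So neg: -4*x = 4.
Step 6. [-4*x = 4] divide by the outer -4. So div: x = -1.

Answer: x ∈ {-1}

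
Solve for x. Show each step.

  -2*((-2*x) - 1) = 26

Step 1. [-2*((-2*x) - 1) = 26] divide by the outer -2, so div: (-2*x) - 1 = -13.
Step 2. [(-2*x) - 1 = -13] add 1: x sits inside (… - 1) ⇒ sub: -2*x = -12.
Step 3. [-2*x = -12] leading coefficient -2: divide by -2. So div: x = 6.

Answer: x ∈ {6}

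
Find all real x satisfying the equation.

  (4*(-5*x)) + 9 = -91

Step 1. [(4*(-5*x)) + 9 = -91] subtract 9: x sits inside (… + 9) ⇒ sub: 4*(-5*x) = -100.
Step 2. [4*(-5*x) = -100] 4 out front; divide by 4, so div: -5*x = -25.
Step 3. [-5*x = -25] LHS = -5·(…); ÷-5 both sides ⇒ div: x = 5.

Answer: x ∈ {5}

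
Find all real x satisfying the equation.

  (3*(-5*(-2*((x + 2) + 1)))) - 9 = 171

Step 1. [(3*(-5*(-2*((x + 2) + 1)))) - 9 = 171] peel the -9: add 9 from each side, so sub: 3*(-5*(-2*((x + 2) + 1))) = 180.
Step 2. [3*(-5*(-2*((x + 2) + 1))) = 180] leading coefficient 3: divide by 3, so div: -5*(-2*((x + 2) + 1)) = 60.
Step 3. [-5*(-2*((x + 2) + 1)) = 60] divide by the outer -5 ⇒ div: -2*((x + 2) + 1) = -12.
Step 4. [-2*((x + 2) + 1) = -12] -2·(inner) — divide through by -2 ⇒ div: (x + 2) + 1 = 6.
Step 5. [(x + 2) + 1 = 6] subtract 1: x sits inside (… + 1) ⇒ sub: x + 2 = 5.
Step 6. [x + 2 = 5] the outer +2 inverts by subtracting 2. So sub: x = 3.

Answer: x ∈ {3}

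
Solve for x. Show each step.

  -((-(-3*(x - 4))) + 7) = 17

Step 1. [-((-(-3*(x - 4))) + 7) = 17] flip signs both sides, so neg: (-(-3*(x - 4))) + 7 = -17.
Step 2. [(-(-3*(x - 4))) + 7 = -17] the outer +7 inverts by subtracting 7, so sub: -(-3*(x - 4)) = -24.
Step 3. [-(-3*(x - 4)) = -24] LHS negated; negate both sides. So neg: -3*(x - 4) = 24.
Step 4. [-3*(x - 4) = 24] LHS = -3·(…); ÷-3 both sides. So div: x - 4 = -8.
Step 5. [x - 4 = -8] add 4: x sits inside (… - 4). So sub: x = -4.

Answer: x ∈ {-4}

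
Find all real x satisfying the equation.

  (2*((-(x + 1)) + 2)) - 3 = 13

Step 1. [(2*((-(x + 1)) + 2)) - 3 = 13] 3 comes off first (add 3). So sub: 2*((-(x + 1)) + 2) = 16.
Step 2. [2*((-(x + 1)) + 2) = 16] 2·(inner) — divide through by 2 ⇒ div: (-(x + 1)) + 2 = 8.
Step 3. [(-(x + 1)) + 2 = 8] subtract 2: x sits inside (… + 2), so sub: -(x + 1) = 6.
Step 4. [-(x + 1) = 6] flip signs both sides, so neg: x + 1 = -6.
Step 5. [x + 1 = -6] peel the +1: subtract 1 from each side. So sub: x = -7.

Answer: x ∈ {-7}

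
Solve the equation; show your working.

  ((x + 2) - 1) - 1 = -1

Step 1. [((x + 2) - 1) - 1 = -1] 1 comes off first (add 1). So sub: (x + 2) - 1 = 0.
Step 2. [(x + 2) - 1 = 0] peel the -1: add 1 from each side. So sub: x + 2 = 1.
Step 3. [x + 2 = 1] +2 is outermost — subtract 2 both sides. So sub: x = -1.

Answer: x ∈ {-1}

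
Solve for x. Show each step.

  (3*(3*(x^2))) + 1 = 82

Step 1. [(3*(3*(x^2))) + 1 = 82] the outer +1 inverts by subtracting 1. So sub: 3*(3*(x^2)) = 81.
Step 2. [3*(3*(x^2)) = 81] leading coefficient 3: divide by 3, so div: 3*(x^2) = 27.
Step 3. [3*(x^2) = 27] leading coefficient 3: divide by 3, so div: x^2 = 9.
Step 4. [x^2 = 9] LHS squared, RHS 9 ≥ 0: apply √ (±) ⇒ sqrt: x = 3 or -3.

Answer: x ∈ {-3, 3}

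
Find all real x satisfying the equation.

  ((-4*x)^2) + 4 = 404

Step 1. [((-4*x)^2) + 4 = 404] the outer +4 inverts by subtracting 4, so sub: (-4*x)^2 = 400.
Step 2. [(-4*x)^2 = 400] 400 ≥ 0, LHS is (·)² — take ±√, so sqrt: -4*x = 20 or -20.
Step 3. [-4*x = 20 or -20] LHS = -4·(…); ÷-4 both sides ⇒ div: x = -5 or 5.

Answer: x ∈ {-5, 5}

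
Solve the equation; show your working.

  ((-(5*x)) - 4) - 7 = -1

Step 1. [((-(5*x)) - 4) - 7 = -1] peel the -7: add 7 from each side, so sub: (-(5*x)) - 4 = 6.
Step 2. [(-(5*x)) - 4 = 6] add 4: x sits inside (… - 4). So sub: -(5*x) = 10.
Step 3. [-(5*x) = 10] LHS negated; negate both sides ⇒ neg: 5*x = -10.
Step 4. [5*x = -10] 5·(inner) — divide through by 5. So div: x = -2.

Answer: x ∈ {-2}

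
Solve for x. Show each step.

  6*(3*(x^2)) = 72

Step 1. [6*(3*(x^2)) = 72] 6 out front; divide by 6. So div: 3*(x^2) = 12.
Step 2. [3*(x^2) = 12] LHS = 3·(…); ÷3 both sides. So div: x^2 = 4.
Step 3. [x^2 = 4] √ both sides: 4 ≥ 0 gives two branches ⇒ sqrt: x = 2 or -2.

Answer: x ∈ {-2, 2}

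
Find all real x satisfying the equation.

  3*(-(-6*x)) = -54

Step 1. [3*(-(-6*x)) = -54] leading coefficient 3: divide by 3. So div: -(-6*x) = -18.
Step 2. [-(-6*x) = -18] flip signs both sides. So neg: -6*x = 18.
Step 3. [-6*x = 18] leading coefficient -6: divide by -6, so div: x = -3.

Answer: x ∈ {-3}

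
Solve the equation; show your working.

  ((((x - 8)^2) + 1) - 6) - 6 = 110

Step 1. [((((x - 8)^2) + 1) - 6) - 6 = 110] the outer -6 inverts by adding 6 ⇒ sub: (((x - 8)^2) + 1) - 6 = 116.
Step 2. [(((x - 8)^2) + 1) - 6 = 116] add 6: x sits inside (… - 6) ⇒ sub: ((x - 8)^2) + 1 = 122.
Step 3. [((x - 8)^2) + 1 = 122] the outer +1 inverts by subtracting 1, so sub: (x - 8)^2 = 121.
Step 4. [(x - 8)^2 = 121] 121 ≥ 0, LHS is (·)² — take ±√, so sqrt: x - 8 = 11 or -11.
Step 5. [x - 8 = 11 or -11] the outer -8 inverts by adding 8 ⇒ sub: x = 19 or -3.

Answer: x ∈ {-3, 19}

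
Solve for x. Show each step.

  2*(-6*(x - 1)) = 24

Step 1. [2*(-6*(x - 1)) = 24] LHS = 2·(…); ÷2 both sides ⇒ div: -6*(x - 1) = 12.
Step 2. [-6*(x - 1) = 12] -6 out front; divide by -6. So div: x - 1 = -2.
Step 3. [x - 1 = -2] peel the -1: add 1 from each side, so sub: x = -1.

Answer: x ∈ {-1}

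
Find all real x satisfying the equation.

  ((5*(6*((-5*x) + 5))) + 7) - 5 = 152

Step 1. [((5*(6*((-5*x) + 5))) + 7) - 5 = 152] 5 comes off first (add 5). So sub: (5*(6*((-5*x) + 5))) + 7 = 157.
Step 2. [(5*(6*((-5*x) + 5))) + 7 = 157] subtract 7: x sits inside (… + 7) ⇒ sub: 5*(6*((-5*x) + 5)) = 150.
Step 3. [5*(6*((-5*x) + 5)) = 150] LHS = 5·(…); ÷5 both sides, so div: 6*((-5*x) + 5) = 30.
Step 4. [6*((-5*x) + 5) = 30] leading coefficient 6: divide by 6. So div: (-5*x) + 5 = 5.
Step 5. [(-5*x) + 5 = 5] -5 | LHS and -5 | 5: pull -5 out ⇒ factor: x - 1 = -1.
Step 6. [x - 1 = -1] the outer -1 inverts by adding 1 ⇒ sub: x = 0.

Answer: x ∈ {0}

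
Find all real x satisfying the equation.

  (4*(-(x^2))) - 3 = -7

Step 1. [(4*(-(x^2))) - 3 = -7] add 3: x sits inside (… - 3) ⇒ sub: 4*(-(x^2)) = -4.
Step 2. [4*(-(x^2)) = -4] 4 out front; divide by 4, so div: -(x^2) = -1.
Step 3. [-(x^2) = -1] leading − — multiply by −1. So neg: x^2 = 1.
Step 4. [x^2 = 1] √ both sides: 1 ≥ 0 gives two branches ⇒ sqrt: x = 1 or -1.

Answer: x ∈ {-1, 1}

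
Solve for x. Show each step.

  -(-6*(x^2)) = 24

Step 1. [-(-6*(x^2)) = 24] flip signs both sides, so neg: -6*(x^2) = -24.
Step 2. [-6*(x^2) = -24] LHS = -6·(…); ÷-6 both sides, so div: x^2 = 4.
Step 3. [x^2 = 4] √ both sides: 4 ≥ 0 gives two branches. So sqrt: x = 2 or -2.

Answer: x ∈ {-2, 2}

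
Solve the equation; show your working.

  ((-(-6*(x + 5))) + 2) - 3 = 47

Step 1. [((-(-6*(x + 5))) + 2) - 3 = 47] the outer -3 inverts by adding 3. So sub: (-(-6*(x + 5))) + 2 = 50.
Step 2. [(-(-6*(x + 5))) + 2 = 50] subtract 2: x sits inside (… + 2), so sub: -(-6*(x + 5)) = 48.
Step 3. [-(-6*(x + 5)) = 48] flip signs both sides, so neg: -6*(x + 5) = -48.
Step 4. [-6*(x + 5) = -48] leading coefficient -6: divide by -6 ⇒ div: x + 5 = 8.
Step 5. [x + 5 = 8] 5 comes off first (subtract 5). So sub: x = 3.

Answer: x ∈ {3}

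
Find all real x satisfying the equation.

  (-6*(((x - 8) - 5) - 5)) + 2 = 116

Step 1. [(-6*(((x - 8) - 5) - 5)) + 2 = 116] subtract 2: x sits inside (… + 2). So sub: -6*(((x - 8) - 5) - 5) = 114.
Step 2. [-6*(((x - 8) - 5) - 5) = 114] -6·(inner) — divide through by -6 ⇒ div: ((x - 8) - 5) - 5 = -19.
Step 3. [((x - 8) - 5) - 5 = -19] the outer -5 inverts by adding 5 ⇒ sub: (x - 8) - 5 = -14.
Step 4. [(x - 8) - 5 = -14] the outer -5 inverts by adding 5. So sub: x - 8 = -9.
Step 5. [x - 8 = -9] 8 comes off first (add 8). So sub: x = -1.

Answer: x ∈ {-1}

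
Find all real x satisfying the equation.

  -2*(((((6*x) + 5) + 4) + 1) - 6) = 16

Step 1. [-2*(((((6*x) + 5) + 4) + 1) - 6) = 16] -2·(inner) — divide through by -2, so div: ((((6*x) + 5) + 4) + 1) - 6 = -8.
Step 2. [((((6*x) + 5) + 4) + 1) - 6 = -8] 6 comes off first (add 6) ⇒ sub: (((6*x) + 5) + 4) + 1 = -2.
Step 3. [(((6*x) + 5) + 4) + 1 = -2] +1 is outermost — subtract 1 both sides, so sub: ((6*x) + 5) + 4 = -3.
Step 4. [((6*x) + 5) + 4 = -3] 4 comes off first (subtract 4) ⇒ sub: (6*x) + 5 = -7.
Step 5. [(6*x) + 5 = -7] peel the +5: subtract 5 from each side, so sub: 6*x = -12.
Step 6. [6*x = -12] 6·(inner) — divide through by 6, so div: x = -2.

Answer: x ∈ {-2}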